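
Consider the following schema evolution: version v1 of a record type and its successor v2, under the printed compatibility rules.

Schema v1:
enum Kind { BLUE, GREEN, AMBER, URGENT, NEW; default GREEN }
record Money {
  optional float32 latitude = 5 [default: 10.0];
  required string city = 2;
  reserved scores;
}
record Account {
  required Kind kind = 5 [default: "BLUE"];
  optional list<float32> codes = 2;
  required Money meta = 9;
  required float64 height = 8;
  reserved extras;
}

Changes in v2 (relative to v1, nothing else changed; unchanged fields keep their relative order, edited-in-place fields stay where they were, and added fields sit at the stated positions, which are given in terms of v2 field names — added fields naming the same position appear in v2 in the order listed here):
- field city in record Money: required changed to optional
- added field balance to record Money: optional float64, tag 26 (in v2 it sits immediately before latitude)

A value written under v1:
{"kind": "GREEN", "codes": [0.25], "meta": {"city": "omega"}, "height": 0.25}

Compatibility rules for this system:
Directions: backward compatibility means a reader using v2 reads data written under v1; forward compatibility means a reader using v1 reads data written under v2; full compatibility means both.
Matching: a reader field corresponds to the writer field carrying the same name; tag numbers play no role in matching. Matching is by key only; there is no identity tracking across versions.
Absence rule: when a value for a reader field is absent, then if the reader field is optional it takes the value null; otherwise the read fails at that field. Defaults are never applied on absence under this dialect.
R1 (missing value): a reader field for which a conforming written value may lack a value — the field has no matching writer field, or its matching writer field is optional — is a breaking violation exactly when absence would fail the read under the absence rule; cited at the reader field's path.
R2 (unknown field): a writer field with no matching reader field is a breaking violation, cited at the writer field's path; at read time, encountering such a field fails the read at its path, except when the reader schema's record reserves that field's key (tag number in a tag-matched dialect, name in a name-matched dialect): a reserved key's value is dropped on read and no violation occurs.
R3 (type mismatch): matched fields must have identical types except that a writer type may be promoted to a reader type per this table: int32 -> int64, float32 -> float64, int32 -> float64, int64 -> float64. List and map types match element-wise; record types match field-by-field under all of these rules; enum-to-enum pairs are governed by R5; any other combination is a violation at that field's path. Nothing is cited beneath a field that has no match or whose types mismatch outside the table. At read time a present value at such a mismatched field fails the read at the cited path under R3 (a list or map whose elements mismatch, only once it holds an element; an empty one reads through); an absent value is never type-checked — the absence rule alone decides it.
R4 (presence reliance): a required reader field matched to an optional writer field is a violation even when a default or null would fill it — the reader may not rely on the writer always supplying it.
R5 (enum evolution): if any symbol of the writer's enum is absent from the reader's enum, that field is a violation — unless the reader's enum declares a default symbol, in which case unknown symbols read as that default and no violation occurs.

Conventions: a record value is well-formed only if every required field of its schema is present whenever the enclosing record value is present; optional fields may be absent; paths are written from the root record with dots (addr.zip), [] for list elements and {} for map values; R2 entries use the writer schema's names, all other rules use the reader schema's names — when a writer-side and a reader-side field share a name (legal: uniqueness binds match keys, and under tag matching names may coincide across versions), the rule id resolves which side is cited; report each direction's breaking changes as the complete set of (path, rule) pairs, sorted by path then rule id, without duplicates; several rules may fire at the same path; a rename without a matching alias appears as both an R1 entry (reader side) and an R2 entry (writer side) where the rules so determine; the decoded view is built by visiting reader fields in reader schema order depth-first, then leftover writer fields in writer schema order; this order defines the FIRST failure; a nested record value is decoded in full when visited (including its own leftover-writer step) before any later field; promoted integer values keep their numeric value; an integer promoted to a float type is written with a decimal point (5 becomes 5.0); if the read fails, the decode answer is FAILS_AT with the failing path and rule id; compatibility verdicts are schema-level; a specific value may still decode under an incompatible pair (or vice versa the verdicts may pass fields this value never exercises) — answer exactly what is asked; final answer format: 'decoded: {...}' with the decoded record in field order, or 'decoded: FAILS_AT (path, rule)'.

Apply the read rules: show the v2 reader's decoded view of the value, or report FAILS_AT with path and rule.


decoded: {"kind": "GREEN", "codes": [0.25], "meta": {"balance": null, "latitude": null, "city": "omega"}, "height": 0.25}

the writer's type comes first in each Account pair
migrating the Account value to v2:
  kind := "GREEN"
  codes := [0.25]
  meta.balance := null (absent, optional -> null)
  meta.latitude := null (absent, optional -> null)
  meta.city := "omega"
  height := 0.25
  => decoded: {"kind": "GREEN", "codes": [0.25], "meta": {"balance": null, "latitude": null, "city": "omega"}, "height": 0.25}
remaining Account differences; none change what is asked:
  field city in record Money: required changed to optional -> a verdict-level change on Account — the shown value reads the same


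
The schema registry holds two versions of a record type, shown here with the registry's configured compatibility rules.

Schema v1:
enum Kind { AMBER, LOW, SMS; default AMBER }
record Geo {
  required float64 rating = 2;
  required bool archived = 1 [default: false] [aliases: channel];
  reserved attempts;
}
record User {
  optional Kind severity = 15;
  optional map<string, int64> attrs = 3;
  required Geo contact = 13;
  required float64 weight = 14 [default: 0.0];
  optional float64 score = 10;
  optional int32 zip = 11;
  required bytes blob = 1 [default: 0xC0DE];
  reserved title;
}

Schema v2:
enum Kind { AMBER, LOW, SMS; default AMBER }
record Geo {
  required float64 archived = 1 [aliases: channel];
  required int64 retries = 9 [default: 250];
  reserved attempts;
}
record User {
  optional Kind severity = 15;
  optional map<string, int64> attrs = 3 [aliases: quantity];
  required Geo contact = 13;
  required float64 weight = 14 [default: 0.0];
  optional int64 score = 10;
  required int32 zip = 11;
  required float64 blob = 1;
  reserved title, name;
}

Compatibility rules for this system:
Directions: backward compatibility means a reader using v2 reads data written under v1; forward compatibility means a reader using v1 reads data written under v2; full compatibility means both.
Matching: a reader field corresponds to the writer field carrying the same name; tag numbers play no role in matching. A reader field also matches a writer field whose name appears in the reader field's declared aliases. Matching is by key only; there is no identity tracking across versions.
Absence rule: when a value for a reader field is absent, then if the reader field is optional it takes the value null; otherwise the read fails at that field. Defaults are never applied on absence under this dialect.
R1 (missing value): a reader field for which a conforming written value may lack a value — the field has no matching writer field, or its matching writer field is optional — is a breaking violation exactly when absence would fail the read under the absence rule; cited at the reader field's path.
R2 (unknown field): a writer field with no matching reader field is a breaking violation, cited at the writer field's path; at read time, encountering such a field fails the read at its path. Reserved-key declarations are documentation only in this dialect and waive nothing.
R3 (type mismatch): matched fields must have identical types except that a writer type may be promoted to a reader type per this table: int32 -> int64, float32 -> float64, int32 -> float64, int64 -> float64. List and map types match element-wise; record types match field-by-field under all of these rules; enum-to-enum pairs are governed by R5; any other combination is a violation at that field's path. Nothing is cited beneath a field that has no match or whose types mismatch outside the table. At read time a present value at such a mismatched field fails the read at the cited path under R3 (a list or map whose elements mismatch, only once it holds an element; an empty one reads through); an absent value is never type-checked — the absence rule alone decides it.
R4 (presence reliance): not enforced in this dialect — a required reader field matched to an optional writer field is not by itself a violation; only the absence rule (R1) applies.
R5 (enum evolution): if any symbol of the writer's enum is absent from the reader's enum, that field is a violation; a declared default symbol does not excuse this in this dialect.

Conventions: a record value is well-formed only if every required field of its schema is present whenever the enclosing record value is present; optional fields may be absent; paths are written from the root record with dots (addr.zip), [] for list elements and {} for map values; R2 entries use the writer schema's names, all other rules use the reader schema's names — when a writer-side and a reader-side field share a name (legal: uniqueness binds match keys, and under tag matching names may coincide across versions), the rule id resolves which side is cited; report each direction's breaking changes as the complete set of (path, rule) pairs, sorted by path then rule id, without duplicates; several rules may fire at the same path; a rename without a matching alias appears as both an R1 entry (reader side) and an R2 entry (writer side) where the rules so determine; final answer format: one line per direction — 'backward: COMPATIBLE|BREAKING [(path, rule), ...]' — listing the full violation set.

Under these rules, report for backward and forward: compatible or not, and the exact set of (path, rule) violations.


each type pair in User: writer, then reader
backward on User — v2 reading data written by v1:
  severity: paired with writer severity (Kind -> Kind; writer optional)
  attrs: paired with writer attrs (map<string, int64> -> map<string, int64>; writer optional)
  contact: paired with writer contact (Geo -> Geo; writer required)
  weight: paired with writer weight (float64 -> float64; writer required)
  score: paired with writer score (float64 -> int64; writer optional)
  zip: paired with writer zip (int32 -> int32; writer optional)
  blob: paired with writer blob (bytes -> float64; writer required)
  contact.archived: paired with writer contact.archived (bool -> float64; writer required)
  no writer field matches reader contact.retries
  writer contact.rating: unknown to reader
  rule R3 violated at blob
  rule R3 violated at contact.archived
  rule R2 violated at contact.rating
  rule R1 violated at contact.retries
  rule R3 violated at score
  rule R1 violated at zip
  => 6 violation(s): backward is BREAKING for User
forward on User — v1 reading data written by v2:
  severity: paired with writer severity (Kind -> Kind; writer optional)
  attrs: paired with writer attrs (map<string, int64> -> map<string, int64>; writer optional)
  contact: paired with writer contact (Geo -> Geo; writer required)
  weight: paired with writer weight (float64 -> float64; writer required)
  score: paired with writer score (int64 -> float64; writer optional)
  zip: paired with writer zip (int32 -> int32; writer required)
  blob: paired with writer blob (float64 -> bytes; writer required)
  no writer field matches reader contact.rating
  contact.archived: paired with writer contact.archived (float64 -> bool; writer required)
  writer contact.retries: unknown to reader
  rule R3 violated at blob
  rule R3 violated at contact.archived
  rule R1 violated at contact.rating
  rule R2 violated at contact.retries
  => 4 violation(s): forward is BREAKING for User

backward: BREAKING [(blob, R3), (contact.archived, R3), (contact.rating, R2), (contact.retries, R1), (score, R3), (zip, R1)]; forward: BREAKING [(blob, R3), (contact.archived, R3), (contact.rating, R1), (contact.retries, R2)]


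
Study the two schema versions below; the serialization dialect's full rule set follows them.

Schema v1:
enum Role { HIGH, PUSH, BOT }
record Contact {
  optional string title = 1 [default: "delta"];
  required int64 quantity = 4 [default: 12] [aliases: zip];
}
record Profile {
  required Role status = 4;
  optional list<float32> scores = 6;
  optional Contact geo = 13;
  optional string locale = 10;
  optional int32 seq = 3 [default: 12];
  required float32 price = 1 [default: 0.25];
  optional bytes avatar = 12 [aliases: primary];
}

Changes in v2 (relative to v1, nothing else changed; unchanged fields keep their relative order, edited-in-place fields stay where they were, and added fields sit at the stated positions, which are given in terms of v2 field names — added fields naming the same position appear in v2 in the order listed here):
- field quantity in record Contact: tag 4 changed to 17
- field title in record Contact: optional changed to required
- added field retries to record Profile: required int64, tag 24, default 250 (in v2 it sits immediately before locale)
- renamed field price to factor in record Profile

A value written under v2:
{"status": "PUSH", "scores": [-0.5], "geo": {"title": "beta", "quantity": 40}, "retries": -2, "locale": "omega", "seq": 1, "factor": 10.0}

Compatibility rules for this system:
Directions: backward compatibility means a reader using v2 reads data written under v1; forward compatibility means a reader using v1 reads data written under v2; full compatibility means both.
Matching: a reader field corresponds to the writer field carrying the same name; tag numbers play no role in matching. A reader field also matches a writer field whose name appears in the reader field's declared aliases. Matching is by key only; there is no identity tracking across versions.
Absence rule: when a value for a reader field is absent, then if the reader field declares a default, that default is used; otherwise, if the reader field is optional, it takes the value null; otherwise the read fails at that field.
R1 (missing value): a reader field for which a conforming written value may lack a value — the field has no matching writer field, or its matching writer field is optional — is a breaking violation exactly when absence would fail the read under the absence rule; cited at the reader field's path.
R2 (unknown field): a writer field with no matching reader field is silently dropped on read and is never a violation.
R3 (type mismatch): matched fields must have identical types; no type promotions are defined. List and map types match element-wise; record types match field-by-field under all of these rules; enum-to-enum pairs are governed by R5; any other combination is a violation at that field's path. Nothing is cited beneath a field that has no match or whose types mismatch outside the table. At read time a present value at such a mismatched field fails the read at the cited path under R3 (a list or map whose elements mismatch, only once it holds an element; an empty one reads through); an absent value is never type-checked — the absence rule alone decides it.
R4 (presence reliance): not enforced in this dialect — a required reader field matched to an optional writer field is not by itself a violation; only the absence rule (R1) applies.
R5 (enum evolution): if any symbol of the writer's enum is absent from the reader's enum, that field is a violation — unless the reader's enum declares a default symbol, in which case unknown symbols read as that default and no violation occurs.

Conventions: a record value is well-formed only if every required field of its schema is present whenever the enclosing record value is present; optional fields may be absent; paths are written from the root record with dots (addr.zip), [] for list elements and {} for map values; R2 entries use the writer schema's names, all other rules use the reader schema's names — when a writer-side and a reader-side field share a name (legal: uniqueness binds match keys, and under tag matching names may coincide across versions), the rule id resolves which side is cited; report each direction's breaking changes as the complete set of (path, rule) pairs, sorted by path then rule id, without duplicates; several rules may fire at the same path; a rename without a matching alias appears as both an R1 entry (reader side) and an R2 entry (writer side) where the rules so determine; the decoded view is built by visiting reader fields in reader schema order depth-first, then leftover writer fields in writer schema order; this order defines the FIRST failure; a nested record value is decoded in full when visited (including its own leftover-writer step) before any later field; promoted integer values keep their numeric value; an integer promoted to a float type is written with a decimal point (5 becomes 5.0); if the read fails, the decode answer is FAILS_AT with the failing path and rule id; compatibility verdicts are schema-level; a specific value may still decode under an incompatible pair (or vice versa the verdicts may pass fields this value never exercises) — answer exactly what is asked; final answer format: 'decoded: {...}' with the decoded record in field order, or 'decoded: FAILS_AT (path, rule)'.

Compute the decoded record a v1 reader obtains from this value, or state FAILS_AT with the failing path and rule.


decoded: {"status": "PUSH", "scores": [-0.5], "geo": {"title": "beta", "quantity": 40}, "locale": "omega", "seq": 1, "price": 0.25, "avatar": null}

the writer's type comes first in each Profile pair
migrating the Profile value to v1:
  status := "PUSH"
  scores := [-0.5]
  geo.title := "beta"
  geo.quantity := 40
  locale := "omega"
  seq := 1
  price := 0.25 (absent -> default)
  avatar := null (absent, optional -> null)
  writer retries: unknown -> dropped
  writer factor: unknown -> dropped
  => decoded: {"status": "PUSH", "scores": [-0.5], "geo": {"title": "beta", "quantity": 40}, "locale": "omega", "seq": 1, "price": 0.25, "avatar": null}
diffs on Profile not affecting the asked answer:
  field quantity in record Contact: tag 4 changed to 17 -> no rule fires on it and the decoded Profile view is identical with or without it
  field title in record Contact: optional changed to required -> no rule fires on it and the decoded Profile view is identical with or without it
  added field retries to record Profile: required int64, tag 24, default 250 (in v2 it sits immediately before locale) -> no rule fires on it and the decoded Profile view is identical with or without it


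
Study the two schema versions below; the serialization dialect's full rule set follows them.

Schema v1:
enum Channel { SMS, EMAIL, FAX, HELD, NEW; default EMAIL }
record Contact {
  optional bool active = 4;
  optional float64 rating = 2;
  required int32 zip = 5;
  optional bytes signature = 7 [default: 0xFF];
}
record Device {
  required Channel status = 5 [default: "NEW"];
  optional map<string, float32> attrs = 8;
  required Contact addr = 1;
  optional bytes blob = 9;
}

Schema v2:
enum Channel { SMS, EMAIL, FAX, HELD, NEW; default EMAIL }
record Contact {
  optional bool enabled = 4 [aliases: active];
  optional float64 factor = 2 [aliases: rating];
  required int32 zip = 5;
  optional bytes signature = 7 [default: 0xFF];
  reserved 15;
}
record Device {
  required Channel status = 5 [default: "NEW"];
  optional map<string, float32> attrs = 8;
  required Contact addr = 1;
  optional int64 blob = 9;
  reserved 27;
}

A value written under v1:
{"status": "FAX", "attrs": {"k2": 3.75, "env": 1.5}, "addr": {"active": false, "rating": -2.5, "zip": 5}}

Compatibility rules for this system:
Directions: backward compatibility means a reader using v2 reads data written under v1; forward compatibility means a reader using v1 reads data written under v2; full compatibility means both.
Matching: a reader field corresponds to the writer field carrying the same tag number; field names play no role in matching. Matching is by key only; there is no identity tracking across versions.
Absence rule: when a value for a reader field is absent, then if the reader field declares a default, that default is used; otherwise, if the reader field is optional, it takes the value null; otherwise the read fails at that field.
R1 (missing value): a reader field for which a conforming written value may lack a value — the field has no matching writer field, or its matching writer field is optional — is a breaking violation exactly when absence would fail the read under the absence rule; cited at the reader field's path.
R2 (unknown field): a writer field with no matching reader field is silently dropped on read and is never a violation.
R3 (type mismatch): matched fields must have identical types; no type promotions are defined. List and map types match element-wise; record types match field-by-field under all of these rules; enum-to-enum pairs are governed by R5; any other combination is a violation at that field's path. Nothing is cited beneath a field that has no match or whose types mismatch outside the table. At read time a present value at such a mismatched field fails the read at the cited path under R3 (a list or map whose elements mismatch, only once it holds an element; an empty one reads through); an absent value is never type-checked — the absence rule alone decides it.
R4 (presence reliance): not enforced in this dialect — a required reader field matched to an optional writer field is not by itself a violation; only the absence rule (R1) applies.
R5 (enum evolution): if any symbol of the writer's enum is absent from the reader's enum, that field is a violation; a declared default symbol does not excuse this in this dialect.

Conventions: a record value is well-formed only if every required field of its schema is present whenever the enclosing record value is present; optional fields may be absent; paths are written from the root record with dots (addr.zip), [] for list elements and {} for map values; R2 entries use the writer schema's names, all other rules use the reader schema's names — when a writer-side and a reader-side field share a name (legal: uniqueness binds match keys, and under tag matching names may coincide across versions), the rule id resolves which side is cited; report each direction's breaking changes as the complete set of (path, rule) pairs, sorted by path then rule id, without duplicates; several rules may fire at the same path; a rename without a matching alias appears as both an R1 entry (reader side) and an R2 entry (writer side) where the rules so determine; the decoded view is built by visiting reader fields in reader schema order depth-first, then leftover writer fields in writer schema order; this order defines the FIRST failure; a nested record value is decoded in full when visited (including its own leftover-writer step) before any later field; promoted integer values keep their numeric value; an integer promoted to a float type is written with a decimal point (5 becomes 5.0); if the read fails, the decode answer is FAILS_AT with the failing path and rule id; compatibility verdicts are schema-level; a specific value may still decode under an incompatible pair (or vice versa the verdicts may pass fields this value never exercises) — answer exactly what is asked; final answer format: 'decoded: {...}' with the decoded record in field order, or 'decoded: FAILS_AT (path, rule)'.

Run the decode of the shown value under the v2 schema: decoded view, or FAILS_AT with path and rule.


decoded: {"status": "FAX", "attrs": {"k2": 3.75, "env": 1.5}, "addr": {"enabled": false, "factor": -2.5, "zip": 5, "signature": 0xFF}, "blob": null}

in Device below, arrows point writer -> reader
decoding the Device value with the v2 reader:
  status := "FAX"
  attrs := {"k2": 3.75, "env": 1.5}
  addr.enabled := false (from writer active)
  addr.factor := -2.5 (from writer rating)
  addr.zip := 5
  addr.signature := 0xFF (no value, default fills)
  blob := null (not supplied -> null)
  => decoded: {"status": "FAX", "attrs": {"k2": 3.75, "env": 1.5}, "addr": {"enabled": false, "factor": -2.5, "zip": 5, "signature": 0xFF}, "blob": null}
ruling out the remaining Device differences:
  field blob in record Device: type bytes changed to int64 -> a verdict-level change on Device — the shown value reads the same


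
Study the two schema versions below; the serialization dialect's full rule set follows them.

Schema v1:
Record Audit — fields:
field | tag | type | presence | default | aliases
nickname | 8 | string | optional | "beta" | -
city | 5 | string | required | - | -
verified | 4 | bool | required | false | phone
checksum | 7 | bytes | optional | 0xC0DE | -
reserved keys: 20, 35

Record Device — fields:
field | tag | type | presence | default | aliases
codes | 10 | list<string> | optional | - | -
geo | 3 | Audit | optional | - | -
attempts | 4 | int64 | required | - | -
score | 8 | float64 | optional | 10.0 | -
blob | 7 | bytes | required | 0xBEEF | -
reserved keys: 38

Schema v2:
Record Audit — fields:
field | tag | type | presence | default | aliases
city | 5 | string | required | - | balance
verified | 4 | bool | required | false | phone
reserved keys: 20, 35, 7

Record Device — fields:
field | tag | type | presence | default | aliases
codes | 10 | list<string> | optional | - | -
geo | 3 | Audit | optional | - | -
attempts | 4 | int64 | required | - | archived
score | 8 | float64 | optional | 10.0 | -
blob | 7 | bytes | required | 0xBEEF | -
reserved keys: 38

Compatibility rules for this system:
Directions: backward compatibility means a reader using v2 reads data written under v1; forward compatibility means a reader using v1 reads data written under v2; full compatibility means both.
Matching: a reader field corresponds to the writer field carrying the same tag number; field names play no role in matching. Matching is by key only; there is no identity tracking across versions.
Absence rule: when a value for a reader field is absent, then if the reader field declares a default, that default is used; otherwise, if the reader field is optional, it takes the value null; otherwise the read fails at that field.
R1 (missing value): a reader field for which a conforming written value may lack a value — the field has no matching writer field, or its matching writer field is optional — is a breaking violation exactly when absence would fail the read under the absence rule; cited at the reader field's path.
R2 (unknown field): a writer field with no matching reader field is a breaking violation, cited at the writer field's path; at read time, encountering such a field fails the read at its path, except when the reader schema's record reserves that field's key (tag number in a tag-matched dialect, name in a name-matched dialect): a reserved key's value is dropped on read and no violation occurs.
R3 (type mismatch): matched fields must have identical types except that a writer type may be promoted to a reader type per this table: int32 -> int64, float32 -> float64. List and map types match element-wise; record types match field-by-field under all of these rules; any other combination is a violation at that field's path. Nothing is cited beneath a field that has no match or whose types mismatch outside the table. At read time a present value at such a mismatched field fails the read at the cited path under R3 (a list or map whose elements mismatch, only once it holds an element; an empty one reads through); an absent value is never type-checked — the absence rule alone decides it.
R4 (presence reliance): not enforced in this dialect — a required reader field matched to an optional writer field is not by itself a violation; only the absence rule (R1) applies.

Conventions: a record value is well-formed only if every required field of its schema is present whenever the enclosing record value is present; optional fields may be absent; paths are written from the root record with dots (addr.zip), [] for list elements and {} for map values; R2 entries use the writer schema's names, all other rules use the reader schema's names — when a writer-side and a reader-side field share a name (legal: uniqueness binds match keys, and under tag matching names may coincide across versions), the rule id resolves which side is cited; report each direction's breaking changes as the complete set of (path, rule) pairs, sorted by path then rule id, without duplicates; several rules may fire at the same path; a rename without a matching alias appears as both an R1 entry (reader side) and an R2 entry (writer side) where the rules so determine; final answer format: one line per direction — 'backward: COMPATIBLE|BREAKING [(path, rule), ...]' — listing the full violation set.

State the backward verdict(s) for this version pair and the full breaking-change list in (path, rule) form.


backward: BREAKING [(geo.nickname, R2)]

arrows below run writer -> reader for Device
backward for Device (reader v2, writer v1):
  writer optional, list<string> -> list<string>: reader codes maps from writer codes
  writer optional, Audit -> Audit: reader geo maps from writer geo
  writer required, int64 -> int64: reader attempts maps from writer attempts
  writer optional, float64 -> float64: reader score maps from writer score
  writer required, bytes -> bytes: reader blob maps from writer blob
  writer required, string -> string: reader geo.city maps from writer geo.city
  writer required, bool -> bool: reader geo.verified maps from writer geo.verified
  writer field geo.nickname has no reader counterpart
  writer field geo.checksum has no reader counterpart
  breaking: (geo.nickname, R2)
  => 1 violation(s): backward is BREAKING for Device
the rest of the Device diff is inert for this question:
  removed field checksum from record Audit (its key 7 joins the reserved list) -> fires no rule on Device, leaving the asked answer as it is


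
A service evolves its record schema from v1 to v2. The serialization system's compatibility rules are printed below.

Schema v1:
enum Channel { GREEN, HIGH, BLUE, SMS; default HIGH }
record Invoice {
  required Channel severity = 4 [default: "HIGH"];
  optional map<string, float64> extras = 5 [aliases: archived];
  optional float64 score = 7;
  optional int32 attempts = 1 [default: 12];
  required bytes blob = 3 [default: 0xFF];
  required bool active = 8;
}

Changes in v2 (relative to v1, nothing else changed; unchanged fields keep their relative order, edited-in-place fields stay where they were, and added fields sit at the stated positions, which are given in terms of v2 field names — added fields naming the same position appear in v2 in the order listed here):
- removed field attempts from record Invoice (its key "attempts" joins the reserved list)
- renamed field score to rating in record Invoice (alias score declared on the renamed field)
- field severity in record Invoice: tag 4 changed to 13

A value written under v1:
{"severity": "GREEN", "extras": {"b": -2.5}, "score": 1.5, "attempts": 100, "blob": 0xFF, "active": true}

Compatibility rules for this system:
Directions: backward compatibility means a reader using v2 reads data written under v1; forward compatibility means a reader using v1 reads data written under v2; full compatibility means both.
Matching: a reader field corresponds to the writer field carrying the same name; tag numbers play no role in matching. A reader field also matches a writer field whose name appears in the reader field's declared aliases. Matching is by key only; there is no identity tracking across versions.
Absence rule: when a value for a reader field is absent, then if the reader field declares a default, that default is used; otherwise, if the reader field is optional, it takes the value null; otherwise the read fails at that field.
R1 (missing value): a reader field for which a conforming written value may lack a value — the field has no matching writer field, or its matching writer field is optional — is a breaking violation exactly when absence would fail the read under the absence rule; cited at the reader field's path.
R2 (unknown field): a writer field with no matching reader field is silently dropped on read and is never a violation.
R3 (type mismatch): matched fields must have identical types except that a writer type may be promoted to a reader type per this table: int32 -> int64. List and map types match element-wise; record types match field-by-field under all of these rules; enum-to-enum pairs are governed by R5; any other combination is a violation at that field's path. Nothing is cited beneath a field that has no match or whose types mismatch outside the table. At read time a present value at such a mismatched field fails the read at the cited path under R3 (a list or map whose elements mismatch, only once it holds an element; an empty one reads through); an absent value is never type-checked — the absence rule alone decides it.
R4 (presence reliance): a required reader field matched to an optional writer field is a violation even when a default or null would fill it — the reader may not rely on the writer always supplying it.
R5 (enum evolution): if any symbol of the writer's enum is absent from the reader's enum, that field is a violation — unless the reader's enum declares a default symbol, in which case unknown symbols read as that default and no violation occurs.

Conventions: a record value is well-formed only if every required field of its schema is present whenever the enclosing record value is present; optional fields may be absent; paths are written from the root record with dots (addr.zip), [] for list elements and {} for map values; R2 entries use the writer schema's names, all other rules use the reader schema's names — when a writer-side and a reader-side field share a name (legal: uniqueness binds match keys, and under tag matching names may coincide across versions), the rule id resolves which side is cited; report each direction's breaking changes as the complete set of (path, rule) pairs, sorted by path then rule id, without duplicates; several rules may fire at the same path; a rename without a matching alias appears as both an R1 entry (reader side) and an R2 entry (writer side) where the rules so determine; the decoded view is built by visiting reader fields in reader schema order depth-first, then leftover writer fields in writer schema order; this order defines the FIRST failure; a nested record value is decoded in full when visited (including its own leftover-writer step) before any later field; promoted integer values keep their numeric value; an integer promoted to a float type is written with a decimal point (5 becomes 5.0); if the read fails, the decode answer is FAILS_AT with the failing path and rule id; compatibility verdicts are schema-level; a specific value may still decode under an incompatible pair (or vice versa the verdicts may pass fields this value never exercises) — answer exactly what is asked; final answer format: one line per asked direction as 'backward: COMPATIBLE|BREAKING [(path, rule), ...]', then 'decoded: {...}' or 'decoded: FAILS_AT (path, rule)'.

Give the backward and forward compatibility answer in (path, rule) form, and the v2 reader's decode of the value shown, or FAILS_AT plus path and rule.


backward: COMPATIBLE []; forward: COMPATIBLE []; decoded: {"severity": "GREEN", "extras": {"b": -2.5}, "rating": 1.5, "blob": 0xFF, "active": true}

each type pair in Invoice: writer, then reader
backward pass over Invoice, reader schema v2, writer schema v1:
  Channel -> Channel, writer required: severity aligns to severity
  map<string, float64> -> map<string, float64>, writer optional: extras aligns to extras
  float64 -> float64, writer optional: rating aligns to score
  bytes -> bytes, writer required: blob aligns to blob
  bool -> bool, writer required: active aligns to active
  leftover writer field: attempts
  => no violations; backward on Invoice: COMPATIBLE
forward pass over Invoice, reader schema v1, writer schema v2:
  Channel -> Channel, writer required: severity aligns to severity
  map<string, float64> -> map<string, float64>, writer optional: extras aligns to extras
  no writer field matches reader score
  no writer field matches reader attempts
  bytes -> bytes, writer required: blob aligns to blob
  bool -> bool, writer required: active aligns to active
  leftover writer field: rating
  => no violations; forward on Invoice: COMPATIBLE
decode (reader v2):
  severity := "GREEN"
  extras := {"b": -2.5}
  rating := 1.5 (from writer score)
  blob := 0xFF
  active := true
  writer attempts: no reader field; dropped
  => decoded: {"severity": "GREEN", "extras": {"b": -2.5}, "rating": 1.5, "blob": 0xFF, "active": true}


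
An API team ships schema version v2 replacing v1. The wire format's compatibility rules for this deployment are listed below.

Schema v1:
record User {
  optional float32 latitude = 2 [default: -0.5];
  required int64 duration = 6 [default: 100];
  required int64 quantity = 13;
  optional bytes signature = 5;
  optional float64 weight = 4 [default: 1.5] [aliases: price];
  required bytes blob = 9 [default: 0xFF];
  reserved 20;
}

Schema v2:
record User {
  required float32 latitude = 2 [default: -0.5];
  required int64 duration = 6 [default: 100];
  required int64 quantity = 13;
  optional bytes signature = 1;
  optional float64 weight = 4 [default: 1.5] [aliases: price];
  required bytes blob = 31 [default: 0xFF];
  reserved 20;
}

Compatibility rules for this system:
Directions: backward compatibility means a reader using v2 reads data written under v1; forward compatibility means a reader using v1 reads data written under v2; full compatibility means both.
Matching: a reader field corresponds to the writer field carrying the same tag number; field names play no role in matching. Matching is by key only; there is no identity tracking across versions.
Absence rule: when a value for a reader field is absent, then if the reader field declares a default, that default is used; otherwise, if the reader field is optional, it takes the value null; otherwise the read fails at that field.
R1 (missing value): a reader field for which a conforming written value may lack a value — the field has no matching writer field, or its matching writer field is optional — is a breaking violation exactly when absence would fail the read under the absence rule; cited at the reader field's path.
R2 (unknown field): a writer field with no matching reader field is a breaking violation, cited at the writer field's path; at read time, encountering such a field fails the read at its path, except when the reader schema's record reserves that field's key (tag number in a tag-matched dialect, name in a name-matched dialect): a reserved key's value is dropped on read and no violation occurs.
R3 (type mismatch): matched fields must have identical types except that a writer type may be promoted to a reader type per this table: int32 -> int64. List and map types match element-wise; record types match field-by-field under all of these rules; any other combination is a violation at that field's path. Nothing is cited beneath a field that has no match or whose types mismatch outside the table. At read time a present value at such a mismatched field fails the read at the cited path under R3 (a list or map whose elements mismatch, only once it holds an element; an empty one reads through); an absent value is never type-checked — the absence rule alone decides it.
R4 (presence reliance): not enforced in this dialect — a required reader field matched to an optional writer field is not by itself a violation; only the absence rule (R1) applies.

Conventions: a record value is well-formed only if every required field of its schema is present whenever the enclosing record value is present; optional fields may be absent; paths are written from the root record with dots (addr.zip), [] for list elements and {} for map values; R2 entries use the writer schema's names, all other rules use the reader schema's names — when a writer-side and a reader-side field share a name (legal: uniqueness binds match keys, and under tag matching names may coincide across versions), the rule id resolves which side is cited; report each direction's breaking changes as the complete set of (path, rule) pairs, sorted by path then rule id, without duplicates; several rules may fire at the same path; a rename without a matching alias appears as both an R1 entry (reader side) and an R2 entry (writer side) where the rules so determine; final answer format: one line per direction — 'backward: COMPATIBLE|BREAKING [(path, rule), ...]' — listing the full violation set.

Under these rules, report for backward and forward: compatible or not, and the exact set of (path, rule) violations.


backward: BREAKING [(blob, R2), (signature, R2)]; forward: BREAKING [(blob, R2), (signature, R2)]

the writer's type comes first in each User pair
backward analysis of User with v2 as reader and v1 as writer:
  latitude <- latitude (float32 -> float32, writer optional)
  duration <- duration (int64 -> int64, writer required)
  quantity <- quantity (int64 -> int64, writer required)
  no writer field matches reader signature
  weight <- weight (float64 -> float64, writer optional)
  no writer field matches reader blob
  leftover writer field: signature
  leftover writer field: blob
  breaking: (blob, R2)
  breaking: (signature, R2)
  => backward verdict for User: BREAKING, 2 violation(s)
forward analysis of User with v1 as reader and v2 as writer:
  latitude <- latitude (float32 -> float32, writer required)
  duration <- duration (int64 -> int64, writer required)
  quantity <- quantity (int64 -> int64, writer required)
  no writer field matches reader signature
  weight <- weight (float64 -> float64, writer optional)
  no writer field matches reader blob
  leftover writer field: signature
  leftover writer field: blob
  breaking: (blob, R2)
  breaking: (signature, R2)
  => forward verdict for User: BREAKING, 2 violation(s)
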